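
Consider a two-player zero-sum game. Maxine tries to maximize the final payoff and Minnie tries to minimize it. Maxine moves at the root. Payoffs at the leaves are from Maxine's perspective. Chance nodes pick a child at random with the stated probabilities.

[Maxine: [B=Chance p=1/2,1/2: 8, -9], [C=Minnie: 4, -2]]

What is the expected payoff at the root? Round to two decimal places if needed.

-0.5

B (Chance): 1/2·8 + 1/2·-9 = -0.5
C (Minnie): min(4, -2) = -2
Root (Maxine): max(-0.5, -2) = -0.5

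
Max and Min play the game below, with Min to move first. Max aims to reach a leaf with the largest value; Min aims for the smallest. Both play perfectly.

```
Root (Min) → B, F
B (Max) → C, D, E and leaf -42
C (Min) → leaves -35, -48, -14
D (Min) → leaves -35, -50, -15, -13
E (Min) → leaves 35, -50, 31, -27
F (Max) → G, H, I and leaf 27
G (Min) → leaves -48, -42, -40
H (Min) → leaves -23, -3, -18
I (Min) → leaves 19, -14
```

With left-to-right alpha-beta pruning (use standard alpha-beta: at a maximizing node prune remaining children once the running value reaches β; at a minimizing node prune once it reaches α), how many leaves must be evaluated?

14

C [α=-∞,β=+∞]: v=-48
D [α=-48,β=+∞]: v=-50 after child 2 ≤ α → α-cutoff, skip 2
E [α=-48,β=+∞]: v=-50 after child 2 ≤ α → α-cutoff, skip 2
B [α=-∞,β=+∞]: v=-42
G [α=-∞,β=-42]: v=-48
H [α=-48,β=-42]: v=-23
F [α=-∞,β=-42]: v=-23 after child 2 ≥ β → β-cutoff, skip 2
Root [α=-∞,β=+∞]: v=-42
Leaves evaluated: 14 of 21.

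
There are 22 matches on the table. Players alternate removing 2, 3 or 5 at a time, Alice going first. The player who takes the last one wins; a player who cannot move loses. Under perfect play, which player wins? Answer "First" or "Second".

Second

Mark each pile size as W (mover wins) or L (mover loses):
i:   0  1  2  3  4  5  6  7  8  9 10 11 12 13 14 15 16 17 18 19 20 21 22
     L  L  W  W  W  W  W  L  L  W  W  W  W  W  L  L  W  W  W  W  W  L  L
Position 22 is L, so the second player wins.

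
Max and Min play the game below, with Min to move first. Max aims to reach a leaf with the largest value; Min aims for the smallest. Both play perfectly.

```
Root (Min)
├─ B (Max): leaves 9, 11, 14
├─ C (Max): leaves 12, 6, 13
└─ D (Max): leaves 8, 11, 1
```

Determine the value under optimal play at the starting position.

B (Max): max(9, 11, 14) = 14
C (Max): max(12, 6, 13) = 13
D (Max): max(8, 11, 1) = 11
Root (Min): min(14, 13, 11) = 11

11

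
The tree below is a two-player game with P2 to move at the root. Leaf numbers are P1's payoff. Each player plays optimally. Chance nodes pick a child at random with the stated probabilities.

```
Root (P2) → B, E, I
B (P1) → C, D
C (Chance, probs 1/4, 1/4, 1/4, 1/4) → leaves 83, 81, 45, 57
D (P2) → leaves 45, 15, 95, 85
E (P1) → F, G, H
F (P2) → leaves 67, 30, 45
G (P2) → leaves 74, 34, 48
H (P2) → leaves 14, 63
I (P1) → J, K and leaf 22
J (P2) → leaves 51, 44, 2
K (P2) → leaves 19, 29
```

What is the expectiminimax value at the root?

C (Chance): 1/4·83 + 1/4·81 + 1/4·45 + 1/4·57 = 66.5
D (P2): min(45, 15, 95, 85) = 15
B (P1): max(66.5, 15) = 66.5
F (P2): min(67, 30, 45) = 30
G (P2): min(74, 34, 48) = 34
H (P2): min(14, 63) = 14
E (P1): max(30, 34, 14) = 34
J (P2): min(51, 44, 2) = 2
K (P2): min(19, 29) = 19
I (P1): max(2, 19, 22) = 22
Root (P2): min(66.5, 34, 22) = 22

22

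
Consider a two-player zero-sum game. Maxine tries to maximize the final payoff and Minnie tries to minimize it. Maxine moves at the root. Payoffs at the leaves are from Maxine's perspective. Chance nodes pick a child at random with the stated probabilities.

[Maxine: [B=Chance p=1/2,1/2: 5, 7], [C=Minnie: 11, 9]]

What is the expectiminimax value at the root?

9

B (Chance): 1/2·5 + 1/2·7 = 6
C (Minnie): min(11, 9) = 9
Root (Maxine): max(6, 9) = 9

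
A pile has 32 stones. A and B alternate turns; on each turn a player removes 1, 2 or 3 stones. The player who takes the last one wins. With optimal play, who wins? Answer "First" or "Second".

Positions where the player to move wins (W) vs loses (L):
i:   0  1  2  3  4  5  6  7  8  9 10 11 12 13 14 15 16 17 18 19 20 21 22 23 24 25 26 27 28 29 30 31 32
     L  W  W  W  L  W  W  W  L  W  W  W  L  W  W  W  L  W  W  W  L  W  W  W  L  W  W  W  L  W  W  W  L
Position 32 is L, so the second player wins.

Second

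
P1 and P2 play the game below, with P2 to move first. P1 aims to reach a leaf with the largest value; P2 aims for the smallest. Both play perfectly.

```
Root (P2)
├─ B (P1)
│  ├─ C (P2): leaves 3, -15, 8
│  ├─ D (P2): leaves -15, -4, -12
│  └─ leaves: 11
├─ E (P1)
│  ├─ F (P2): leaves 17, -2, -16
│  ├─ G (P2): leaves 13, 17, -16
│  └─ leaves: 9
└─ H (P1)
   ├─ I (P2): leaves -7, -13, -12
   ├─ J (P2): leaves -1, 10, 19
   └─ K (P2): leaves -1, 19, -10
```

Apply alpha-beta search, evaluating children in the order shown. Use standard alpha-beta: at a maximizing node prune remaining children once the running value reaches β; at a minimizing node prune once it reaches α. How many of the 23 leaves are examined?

C [α=-∞,β=+∞]: v=-15
D [α=-15,β=+∞]: v=-15 after child 1 ≤ α → α-cutoff, skip 2
B [α=-∞,β=+∞]: v=11
F [α=-∞,β=11]: v=-16
G [α=-16,β=11]: v=-16
E [α=-∞,β=11]: v=9
I [α=-∞,β=9]: v=-13
J [α=-13,β=9]: v=-1
K [α=-1,β=9]: v=-1 after child 1 ≤ α → α-cutoff, skip 2
H [α=-∞,β=9]: v=-1
Root [α=-∞,β=+∞]: v=-1
Leaves evaluated: 19 of 23.

19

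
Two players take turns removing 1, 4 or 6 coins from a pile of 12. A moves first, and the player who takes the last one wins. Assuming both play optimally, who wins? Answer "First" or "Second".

Second

W/L table (W = player to move can force a win):
i:   0  1  2  3  4  5  6  7  8  9 10 11 12
     L  W  L  W  W  L  W  L  W  W  L  W  L
Position 12 is L, so the second player wins.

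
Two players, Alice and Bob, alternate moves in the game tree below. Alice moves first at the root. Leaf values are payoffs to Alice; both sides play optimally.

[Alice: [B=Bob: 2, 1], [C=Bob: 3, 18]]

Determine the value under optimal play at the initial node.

3

B (Bob): min(2, 1) = 1
C (Bob): min(3, 18) = 3
Root (Alice): max(1, 3) = 3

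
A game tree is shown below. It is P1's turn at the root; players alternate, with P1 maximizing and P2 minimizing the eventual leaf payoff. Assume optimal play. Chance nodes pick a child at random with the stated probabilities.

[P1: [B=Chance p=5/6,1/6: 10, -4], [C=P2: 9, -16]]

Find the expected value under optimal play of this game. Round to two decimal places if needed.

B (Chance): 5/6·10 + 1/6·-4 = 7.67
C (P2): min(9, -16) = -16
Root (P1): max(7.67, -16) = 7.67

7.67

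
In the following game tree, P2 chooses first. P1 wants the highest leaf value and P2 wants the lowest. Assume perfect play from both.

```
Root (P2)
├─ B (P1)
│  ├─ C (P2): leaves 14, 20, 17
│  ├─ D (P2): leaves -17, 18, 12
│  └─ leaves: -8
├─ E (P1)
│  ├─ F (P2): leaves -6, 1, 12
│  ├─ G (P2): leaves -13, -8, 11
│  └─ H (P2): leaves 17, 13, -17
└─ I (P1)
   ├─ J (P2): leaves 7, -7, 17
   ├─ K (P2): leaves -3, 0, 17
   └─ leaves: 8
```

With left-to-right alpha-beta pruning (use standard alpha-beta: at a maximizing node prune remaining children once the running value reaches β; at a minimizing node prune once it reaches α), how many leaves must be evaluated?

18

C [α=-∞,β=+∞]: v=14
D [α=14,β=+∞]: v=-17 after child 1 ≤ α → α-cutoff, skip 2
B [α=-∞,β=+∞]: v=14
F [α=-∞,β=14]: v=-6
G [α=-6,β=14]: v=-13 after child 1 ≤ α → α-cutoff, skip 2
H [α=-6,β=14]: v=-17
E [α=-∞,β=14]: v=-6
J [α=-∞,β=-6]: v=-7
K [α=-7,β=-6]: v=-3
I [α=-∞,β=-6]: v=-3 after child 2 ≥ β → β-cutoff, skip 1
Root [α=-∞,β=+∞]: v=-6
Leaves evaluated: 18 of 23.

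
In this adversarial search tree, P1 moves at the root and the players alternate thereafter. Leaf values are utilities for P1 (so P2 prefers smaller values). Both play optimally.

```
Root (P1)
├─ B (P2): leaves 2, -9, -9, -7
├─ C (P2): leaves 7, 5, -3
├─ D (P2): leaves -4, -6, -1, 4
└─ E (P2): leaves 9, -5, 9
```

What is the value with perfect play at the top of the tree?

-3

B (P2): min(2, -9, -9, -7) = -9
C (P2): min(7, 5, -3) = -3
D (P2): min(-4, -6, -1, 4) = -6
E (P2): min(9, -5, 9) = -5
Root (P1): max(-9, -3, -6, -5) = -3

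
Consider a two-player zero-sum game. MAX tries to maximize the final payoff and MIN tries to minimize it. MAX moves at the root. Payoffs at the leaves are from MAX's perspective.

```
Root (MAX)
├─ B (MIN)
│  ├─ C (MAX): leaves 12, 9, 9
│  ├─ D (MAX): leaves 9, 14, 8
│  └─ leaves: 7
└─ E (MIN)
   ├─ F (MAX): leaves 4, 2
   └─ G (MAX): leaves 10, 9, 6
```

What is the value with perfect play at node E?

F: max(4, 2) = 4
G: max(10, 9, 6) = 10
E: min(4, 10) = 4

4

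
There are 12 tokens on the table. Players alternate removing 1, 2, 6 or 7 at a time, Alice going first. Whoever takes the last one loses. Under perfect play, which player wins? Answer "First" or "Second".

W/L table (W = player to move can force a win):
i:   0  1  2  3  4  5  6  7  8  9 10 11 12
     W  L  W  W  L  W  W  W  W  L  W  W  L
Position 12 is L, so the second player wins.

Second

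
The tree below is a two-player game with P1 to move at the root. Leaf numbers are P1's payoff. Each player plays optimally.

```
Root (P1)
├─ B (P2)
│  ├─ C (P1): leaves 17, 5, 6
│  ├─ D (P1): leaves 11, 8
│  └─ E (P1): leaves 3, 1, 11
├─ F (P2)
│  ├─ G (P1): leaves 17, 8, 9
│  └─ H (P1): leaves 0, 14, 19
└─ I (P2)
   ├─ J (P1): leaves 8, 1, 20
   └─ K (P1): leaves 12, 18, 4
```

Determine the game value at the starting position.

C (P1): max(17, 5, 6) = 17
D (P1): max(11, 8) = 11
E (P1): max(3, 1, 11) = 11
B (P2): min(17, 11, 11) = 11
G (P1): max(17, 8, 9) = 17
H (P1): max(0, 14, 19) = 19
F (P2): min(17, 19) = 17
J (P1): max(8, 1, 20) = 20
K (P1): max(12, 18, 4) = 18
I (P2): min(20, 18) = 18
Root (P1): max(11, 17, 18) = 18

18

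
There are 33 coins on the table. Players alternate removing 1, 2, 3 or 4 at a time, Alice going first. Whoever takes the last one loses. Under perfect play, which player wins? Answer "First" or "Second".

W/L table (W = player to move can force a win):
i:   0  1  2  3  4  5  6  7  8  9 10 11 12 13 14 15 16 17 18 19 20 21 22 23 24 25 26 27 28 29 30 31 32 33
     W  L  W  W  W  W  L  W  W  W  W  L  W  W  W  W  L  W  W  W  W  L  W  W  W  W  L  W  W  W  W  L  W  W
Position 33 is W, so the first player wins.

First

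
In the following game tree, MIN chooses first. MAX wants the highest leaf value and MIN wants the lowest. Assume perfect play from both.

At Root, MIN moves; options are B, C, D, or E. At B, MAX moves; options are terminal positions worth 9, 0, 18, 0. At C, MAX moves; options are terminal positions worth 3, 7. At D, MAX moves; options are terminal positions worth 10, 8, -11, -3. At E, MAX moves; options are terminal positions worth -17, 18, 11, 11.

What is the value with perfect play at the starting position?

B (MAX): max(9, 0, 18, 0) = 18
C (MAX): max(3, 7) = 7
D (MAX): max(10, 8, -11, -3) = 10
E (MAX): max(-17, 18, 11, 11) = 18
Root (MIN): min(18, 7, 10, 18) = 7

7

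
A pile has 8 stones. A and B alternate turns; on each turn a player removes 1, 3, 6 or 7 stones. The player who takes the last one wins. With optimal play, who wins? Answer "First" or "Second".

Mark each pile size as W (mover wins) or L (mover loses):
i:   0  1  2  3  4  5  6  7  8
     L  W  L  W  L  W  W  W  W
Position 8 is W, so the first player wins.

First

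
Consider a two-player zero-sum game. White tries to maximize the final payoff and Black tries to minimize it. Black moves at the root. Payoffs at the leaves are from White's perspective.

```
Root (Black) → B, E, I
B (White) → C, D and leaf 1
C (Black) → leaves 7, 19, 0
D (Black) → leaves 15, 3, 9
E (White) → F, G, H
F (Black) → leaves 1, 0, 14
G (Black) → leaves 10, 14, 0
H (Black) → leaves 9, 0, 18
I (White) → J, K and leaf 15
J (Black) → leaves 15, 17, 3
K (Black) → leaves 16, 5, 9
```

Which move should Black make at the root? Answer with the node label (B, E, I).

E

C (Black): min(7, 19, 0) = 0
D (Black): min(15, 3, 9) = 3
B (White): max(0, 3, 1) = 3
F (Black): min(1, 0, 14) = 0
G (Black): min(10, 14, 0) = 0
H (Black): min(9, 0, 18) = 0
E (White): max(0, 0, 0) = 0
J (Black): min(15, 17, 3) = 3
K (Black): min(16, 5, 9) = 5
I (White): max(3, 5, 15) = 15
Root (Black): min(3, 0, 15) = 0
Black picks the child with the lowest value: E (value 0).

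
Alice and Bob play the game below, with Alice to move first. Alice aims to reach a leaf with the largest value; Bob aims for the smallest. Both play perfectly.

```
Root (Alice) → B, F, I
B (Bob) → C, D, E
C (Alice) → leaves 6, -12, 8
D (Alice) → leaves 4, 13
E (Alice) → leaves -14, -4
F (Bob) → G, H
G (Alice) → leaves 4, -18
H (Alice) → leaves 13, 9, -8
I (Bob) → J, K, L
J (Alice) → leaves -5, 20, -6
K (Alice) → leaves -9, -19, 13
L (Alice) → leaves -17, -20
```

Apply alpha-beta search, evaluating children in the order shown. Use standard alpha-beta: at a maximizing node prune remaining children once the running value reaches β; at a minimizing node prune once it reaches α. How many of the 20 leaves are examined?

18

C [α=-∞,β=+∞]: v=8
D [α=-∞,β=8]: v=13
E [α=-∞,β=8]: v=-4
B [α=-∞,β=+∞]: v=-4
G [α=-4,β=+∞]: v=4
H [α=-4,β=4]: v=13 after child 1 ≥ β → β-cutoff, skip 2
F [α=-4,β=+∞]: v=4
J [α=4,β=+∞]: v=20
K [α=4,β=20]: v=13
L [α=4,β=13]: v=-17
I [α=4,β=+∞]: v=-17
Root [α=-∞,β=+∞]: v=4
Leaves evaluated: 18 of 20.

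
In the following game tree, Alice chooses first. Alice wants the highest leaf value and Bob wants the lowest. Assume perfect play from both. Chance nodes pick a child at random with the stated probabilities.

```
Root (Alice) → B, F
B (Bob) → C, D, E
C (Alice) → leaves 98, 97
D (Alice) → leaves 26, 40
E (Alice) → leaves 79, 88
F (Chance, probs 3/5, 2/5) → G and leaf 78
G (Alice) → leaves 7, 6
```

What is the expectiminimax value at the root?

C (Alice): max(98, 97) = 98
D (Alice): max(26, 40) = 40
E (Alice): max(79, 88) = 88
B (Bob): min(98, 40, 88) = 40
G (Alice): max(7, 6) = 7
F (Chance): 3/5·7 + 2/5·78 = 35.4
Root (Alice): max(40, 35.4) = 40

40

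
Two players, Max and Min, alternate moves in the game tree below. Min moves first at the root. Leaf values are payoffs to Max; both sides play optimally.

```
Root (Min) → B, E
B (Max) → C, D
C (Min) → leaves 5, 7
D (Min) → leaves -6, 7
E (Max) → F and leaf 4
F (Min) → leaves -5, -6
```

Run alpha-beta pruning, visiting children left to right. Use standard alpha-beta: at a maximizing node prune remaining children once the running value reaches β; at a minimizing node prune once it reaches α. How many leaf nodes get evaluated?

6

C [α=-∞,β=+∞]: v=5
D [α=5,β=+∞]: v=-6 after child 1 ≤ α → α-cutoff, skip 1
B [α=-∞,β=+∞]: v=5
F [α=-∞,β=5]: v=-6
E [α=-∞,β=5]: v=4
Root [α=-∞,β=+∞]: v=4
Leaves evaluated: 6 of 7.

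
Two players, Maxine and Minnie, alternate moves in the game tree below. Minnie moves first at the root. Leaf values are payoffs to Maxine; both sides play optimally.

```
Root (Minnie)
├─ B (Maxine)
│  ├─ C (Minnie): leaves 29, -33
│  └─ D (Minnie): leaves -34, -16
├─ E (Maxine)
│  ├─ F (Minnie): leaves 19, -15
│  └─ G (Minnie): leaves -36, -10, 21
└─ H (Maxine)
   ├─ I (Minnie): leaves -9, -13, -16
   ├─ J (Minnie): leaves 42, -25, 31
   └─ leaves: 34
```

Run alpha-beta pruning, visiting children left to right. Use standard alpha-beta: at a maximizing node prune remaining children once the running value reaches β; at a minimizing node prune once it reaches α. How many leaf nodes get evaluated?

C [α=-∞,β=+∞]: v=-33
D [α=-33,β=+∞]: v=-34 after child 1 ≤ α → α-cutoff, skip 1
B [α=-∞,β=+∞]: v=-33
F [α=-∞,β=-33]: v=-15
E [α=-∞,β=-33]: v=-15 after child 1 ≥ β → β-cutoff, skip 1
I [α=-∞,β=-33]: v=-16
H [α=-∞,β=-33]: v=-16 after child 1 ≥ β → β-cutoff, skip 2
Root [α=-∞,β=+∞]: v=-33
Leaves evaluated: 8 of 16.

8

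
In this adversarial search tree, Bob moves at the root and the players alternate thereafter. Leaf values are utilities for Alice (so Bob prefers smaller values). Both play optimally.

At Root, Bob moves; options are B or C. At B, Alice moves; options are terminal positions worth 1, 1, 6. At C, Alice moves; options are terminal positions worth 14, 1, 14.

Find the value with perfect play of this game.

6

B (Alice): max(1, 1, 6) = 6
C (Alice): max(14, 1, 14) = 14
Root (Bob): min(6, 14) = 6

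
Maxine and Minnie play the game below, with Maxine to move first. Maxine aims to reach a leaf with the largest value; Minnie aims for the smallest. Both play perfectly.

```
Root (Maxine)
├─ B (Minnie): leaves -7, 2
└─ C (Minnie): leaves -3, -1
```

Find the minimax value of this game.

B (Minnie): min(-7, 2) = -7
C (Minnie): min(-3, -1) = -3
Root (Maxine): max(-7, -3) = -3

-3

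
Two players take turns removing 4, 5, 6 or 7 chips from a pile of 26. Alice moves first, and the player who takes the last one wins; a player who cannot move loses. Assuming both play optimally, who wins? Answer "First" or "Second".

First

Compute winning (W) and losing (L) positions by backward induction:
i:   0  1  2  3  4  5  6  7  8  9 10 11 12 13 14 15 16 17 18 19 20 21 22 23 24 25 26
     L  L  L  L  W  W  W  W  W  W  W  L  L  L  L  W  W  W  W  W  W  W  L  L  L  L  W
Position 26 is W, so the first player wins.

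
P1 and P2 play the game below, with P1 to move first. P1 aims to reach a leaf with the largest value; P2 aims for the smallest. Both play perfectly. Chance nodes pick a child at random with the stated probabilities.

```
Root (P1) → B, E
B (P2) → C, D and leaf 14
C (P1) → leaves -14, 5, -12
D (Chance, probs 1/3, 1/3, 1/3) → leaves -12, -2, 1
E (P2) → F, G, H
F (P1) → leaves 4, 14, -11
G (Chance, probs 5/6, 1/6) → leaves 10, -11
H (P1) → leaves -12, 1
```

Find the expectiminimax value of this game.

1

C (P1): max(-14, 5, -12) = 5
D (Chance): 1/3·-12 + 1/3·-2 + 1/3·1 = -4.33
B (P2): min(5, -4.33, 14) = -4.33
F (P1): max(4, 14, -11) = 14
G (Chance): 5/6·10 + 1/6·-11 = 6.5
H (P1): max(-12, 1) = 1
E (P2): min(14, 6.5, 1) = 1
Root (P1): max(-4.33, 1) = 1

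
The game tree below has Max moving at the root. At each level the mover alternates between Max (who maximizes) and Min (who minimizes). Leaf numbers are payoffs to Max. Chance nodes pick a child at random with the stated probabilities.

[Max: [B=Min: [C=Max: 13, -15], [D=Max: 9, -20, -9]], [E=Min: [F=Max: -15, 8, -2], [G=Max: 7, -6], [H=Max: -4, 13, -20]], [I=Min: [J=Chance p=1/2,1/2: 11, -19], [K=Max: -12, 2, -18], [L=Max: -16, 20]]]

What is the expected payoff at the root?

9

C (Max): max(13, -15) = 13
D (Max): max(9, -20, -9) = 9
B (Min): min(13, 9) = 9
F (Max): max(-15, 8, -2) = 8
G (Max): max(7, -6) = 7
H (Max): max(-4, 13, -20) = 13
E (Min): min(8, 7, 13) = 7
J (Chance): 1/2·11 + 1/2·-19 = -4
K (Max): max(-12, 2, -18) = 2
L (Max): max(-16, 20) = 20
I (Min): min(-4, 2, 20) = -4
Root (Max): max(9, 7, -4) = 9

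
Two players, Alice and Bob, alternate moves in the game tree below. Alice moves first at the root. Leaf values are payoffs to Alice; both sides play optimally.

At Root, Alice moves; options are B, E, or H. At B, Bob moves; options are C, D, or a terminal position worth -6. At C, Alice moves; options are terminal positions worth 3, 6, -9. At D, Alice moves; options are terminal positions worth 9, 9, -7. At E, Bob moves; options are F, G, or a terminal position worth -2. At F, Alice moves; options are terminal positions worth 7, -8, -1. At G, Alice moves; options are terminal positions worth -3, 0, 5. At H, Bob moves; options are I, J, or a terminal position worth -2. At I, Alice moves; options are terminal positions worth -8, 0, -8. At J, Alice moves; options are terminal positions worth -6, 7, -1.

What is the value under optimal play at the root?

-2

C (Alice): max(3, 6, -9) = 6
D (Alice): max(9, 9, -7) = 9
B (Bob): min(6, 9, -6) = -6
F (Alice): max(7, -8, -1) = 7
G (Alice): max(-3, 0, 5) = 5
E (Bob): min(7, 5, -2) = -2
I (Alice): max(-8, 0, -8) = 0
J (Alice): max(-6, 7, -1) = 7
H (Bob): min(0, 7, -2) = -2
Root (Alice): max(-6, -2, -2) = -2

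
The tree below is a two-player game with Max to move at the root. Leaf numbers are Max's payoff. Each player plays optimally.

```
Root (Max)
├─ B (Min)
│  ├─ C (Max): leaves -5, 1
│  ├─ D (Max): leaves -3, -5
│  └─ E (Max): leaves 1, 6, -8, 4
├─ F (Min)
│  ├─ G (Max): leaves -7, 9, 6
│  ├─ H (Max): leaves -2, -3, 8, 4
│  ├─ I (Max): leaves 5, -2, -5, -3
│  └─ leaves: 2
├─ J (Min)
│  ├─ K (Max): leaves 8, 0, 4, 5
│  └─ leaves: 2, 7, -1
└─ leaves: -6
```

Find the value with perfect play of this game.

C (Max): max(-5, 1) = 1
D (Max): max(-3, -5) = -3
E (Max): max(1, 6, -8, 4) = 6
B (Min): min(1, -3, 6) = -3
G (Max): max(-7, 9, 6) = 9
H (Max): max(-2, -3, 8, 4) = 8
I (Max): max(5, -2, -5, -3) = 5
F (Min): min(9, 8, 5, 2) = 2
K (Max): max(8, 0, 4, 5) = 8
J (Min): min(8, 2, 7, -1) = -1
Root (Max): max(-3, 2, -1, -6) = 2

2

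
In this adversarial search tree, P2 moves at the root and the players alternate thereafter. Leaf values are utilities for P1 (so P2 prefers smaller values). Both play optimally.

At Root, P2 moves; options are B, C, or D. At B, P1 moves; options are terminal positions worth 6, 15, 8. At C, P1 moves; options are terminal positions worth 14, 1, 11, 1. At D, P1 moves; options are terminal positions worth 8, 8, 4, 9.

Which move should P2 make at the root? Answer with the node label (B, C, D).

B (P1): max(6, 15, 8) = 15
C (P1): max(14, 1, 11, 1) = 14
D (P1): max(8, 8, 4, 9) = 9
Root (P2): min(15, 14, 9) = 9
P2 picks the child with the lowest value: D (value 9).

D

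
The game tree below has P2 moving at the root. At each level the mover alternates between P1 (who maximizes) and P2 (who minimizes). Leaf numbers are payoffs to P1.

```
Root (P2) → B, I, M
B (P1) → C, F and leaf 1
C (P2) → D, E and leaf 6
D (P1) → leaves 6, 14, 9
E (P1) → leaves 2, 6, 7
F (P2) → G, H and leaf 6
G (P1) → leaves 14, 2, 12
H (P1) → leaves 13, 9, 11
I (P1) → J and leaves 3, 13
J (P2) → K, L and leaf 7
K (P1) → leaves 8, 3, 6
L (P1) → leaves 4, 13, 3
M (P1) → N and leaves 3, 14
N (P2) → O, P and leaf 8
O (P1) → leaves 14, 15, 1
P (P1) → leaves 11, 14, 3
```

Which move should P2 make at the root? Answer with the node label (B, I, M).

D (P1): max(6, 14, 9) = 14
E (P1): max(2, 6, 7) = 7
C (P2): min(14, 7, 6) = 6
G (P1): max(14, 2, 12) = 14
H (P1): max(13, 9, 11) = 13
F (P2): min(14, 13, 6) = 6
B (P1): max(6, 6, 1) = 6
K (P1): max(8, 3, 6) = 8
L (P1): max(4, 13, 3) = 13
J (P2): min(8, 13, 7) = 7
I (P1): max(7, 3, 13) = 13
O (P1): max(14, 15, 1) = 15
P (P1): max(11, 14, 3) = 14
N (P2): min(15, 14, 8) = 8
M (P1): max(8, 3, 14) = 14
Root (P2): min(6, 13, 14) = 6
P2 picks the child with the lowest value: B (value 6).

B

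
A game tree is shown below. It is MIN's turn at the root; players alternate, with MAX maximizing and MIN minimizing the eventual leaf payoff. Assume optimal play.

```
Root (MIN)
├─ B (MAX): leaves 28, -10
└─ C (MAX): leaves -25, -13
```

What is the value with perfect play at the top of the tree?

-13

B (MAX): max(28, -10) = 28
C (MAX): max(-25, -13) = -13
Root (MIN): min(28, -13) = -13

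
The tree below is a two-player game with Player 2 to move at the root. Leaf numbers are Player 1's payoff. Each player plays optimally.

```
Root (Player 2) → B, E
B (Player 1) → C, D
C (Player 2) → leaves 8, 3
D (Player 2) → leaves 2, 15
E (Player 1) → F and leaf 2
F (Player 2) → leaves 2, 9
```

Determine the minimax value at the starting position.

2

C (Player 2): min(8, 3) = 3
D (Player 2): min(2, 15) = 2
B (Player 1): max(3, 2) = 3
F (Player 2): min(2, 9) = 2
E (Player 1): max(2, 2) = 2
Root (Player 2): min(3, 2) = 2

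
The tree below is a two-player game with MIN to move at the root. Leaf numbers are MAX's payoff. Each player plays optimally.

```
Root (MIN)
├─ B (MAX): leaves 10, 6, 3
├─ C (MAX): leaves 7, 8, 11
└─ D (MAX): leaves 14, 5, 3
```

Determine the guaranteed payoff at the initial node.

10

B (MAX): max(10, 6, 3) = 10
C (MAX): max(7, 8, 11) = 11
D (MAX): max(14, 5, 3) = 14
Root (MIN): min(10, 11, 14) = 10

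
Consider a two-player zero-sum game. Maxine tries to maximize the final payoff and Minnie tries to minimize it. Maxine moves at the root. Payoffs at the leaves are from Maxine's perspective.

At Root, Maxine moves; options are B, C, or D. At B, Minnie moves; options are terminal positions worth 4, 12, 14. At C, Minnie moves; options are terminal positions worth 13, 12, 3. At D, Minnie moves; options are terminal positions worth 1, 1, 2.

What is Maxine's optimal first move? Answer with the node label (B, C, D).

B (Minnie): min(4, 12, 14) = 4
C (Minnie): min(13, 12, 3) = 3
D (Minnie): min(1, 1, 2) = 1
Root (Maxine): max(4, 3, 1) = 4
Maxine picks the child with the highest value: B (value 4).

B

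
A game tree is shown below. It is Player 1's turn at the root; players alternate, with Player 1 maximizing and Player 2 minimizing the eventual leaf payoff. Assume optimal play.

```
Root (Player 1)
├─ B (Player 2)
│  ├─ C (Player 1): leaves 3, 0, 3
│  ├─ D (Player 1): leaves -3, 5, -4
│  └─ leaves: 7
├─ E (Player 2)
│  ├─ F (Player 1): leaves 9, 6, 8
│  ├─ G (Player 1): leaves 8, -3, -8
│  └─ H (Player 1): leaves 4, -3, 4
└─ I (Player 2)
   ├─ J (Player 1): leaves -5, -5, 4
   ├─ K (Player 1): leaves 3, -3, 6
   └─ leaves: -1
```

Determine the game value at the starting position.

C (Player 1): max(3, 0, 3) = 3
D (Player 1): max(-3, 5, -4) = 5
B (Player 2): min(3, 5, 7) = 3
F (Player 1): max(9, 6, 8) = 9
G (Player 1): max(8, -3, -8) = 8
H (Player 1): max(4, -3, 4) = 4
E (Player 2): min(9, 8, 4) = 4
J (Player 1): max(-5, -5, 4) = 4
K (Player 1): max(3, -3, 6) = 6
I (Player 2): min(4, 6, -1) = -1
Root (Player 1): max(3, 4, -1) = 4

4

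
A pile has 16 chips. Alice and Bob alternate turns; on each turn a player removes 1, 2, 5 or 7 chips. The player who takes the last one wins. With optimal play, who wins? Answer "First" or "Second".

W/L table (W = player to move can force a win):
i:   0  1  2  3  4  5  6  7  8  9 10 11 12 13 14 15 16
     L  W  W  L  W  W  L  W  W  L  W  W  L  W  W  L  W
Position 16 is W, so the first player wins.

First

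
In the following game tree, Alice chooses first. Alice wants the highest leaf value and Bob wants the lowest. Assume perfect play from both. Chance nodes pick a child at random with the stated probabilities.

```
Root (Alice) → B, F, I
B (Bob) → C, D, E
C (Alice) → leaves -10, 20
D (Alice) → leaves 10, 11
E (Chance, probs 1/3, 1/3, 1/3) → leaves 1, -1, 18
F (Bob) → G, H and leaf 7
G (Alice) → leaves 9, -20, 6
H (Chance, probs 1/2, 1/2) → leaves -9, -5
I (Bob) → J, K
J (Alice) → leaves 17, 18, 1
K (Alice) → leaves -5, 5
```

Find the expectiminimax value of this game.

C (Alice): max(-10, 20) = 20
D (Alice): max(10, 11) = 11
E (Chance): 1/3·1 + 1/3·-1 + 1/3·18 = 6
B (Bob): min(20, 11, 6) = 6
G (Alice): max(9, -20, 6) = 9
H (Chance): 1/2·-9 + 1/2·-5 = -7
F (Bob): min(9, -7, 7) = -7
J (Alice): max(17, 18, 1) = 18
K (Alice): max(-5, 5) = 5
I (Bob): min(18, 5) = 5
Root (Alice): max(6, -7, 5) = 6

6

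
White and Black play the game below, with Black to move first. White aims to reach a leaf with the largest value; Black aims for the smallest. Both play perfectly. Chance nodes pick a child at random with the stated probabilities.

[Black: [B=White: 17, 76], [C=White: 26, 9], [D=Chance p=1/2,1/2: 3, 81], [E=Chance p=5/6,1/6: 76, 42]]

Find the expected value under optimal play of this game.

26

B (White): max(17, 76) = 76
C (White): max(26, 9) = 26
D (Chance): 1/2·3 + 1/2·81 = 42
E (Chance): 5/6·76 + 1/6·42 = 70.33
Root (Black): min(76, 26, 42, 70.33) = 26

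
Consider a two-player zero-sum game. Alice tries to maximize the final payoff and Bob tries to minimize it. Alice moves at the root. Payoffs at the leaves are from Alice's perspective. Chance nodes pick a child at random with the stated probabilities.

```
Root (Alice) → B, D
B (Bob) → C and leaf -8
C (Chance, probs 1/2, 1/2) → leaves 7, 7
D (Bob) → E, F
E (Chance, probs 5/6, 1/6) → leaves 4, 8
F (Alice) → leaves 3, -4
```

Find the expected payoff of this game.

3

C (Chance): 1/2·7 + 1/2·7 = 7
B (Bob): min(7, -8) = -8
E (Chance): 5/6·4 + 1/6·8 = 4.67
F (Alice): max(3, -4) = 3
D (Bob): min(4.67, 3) = 3
Root (Alice): max(-8, 3) = 3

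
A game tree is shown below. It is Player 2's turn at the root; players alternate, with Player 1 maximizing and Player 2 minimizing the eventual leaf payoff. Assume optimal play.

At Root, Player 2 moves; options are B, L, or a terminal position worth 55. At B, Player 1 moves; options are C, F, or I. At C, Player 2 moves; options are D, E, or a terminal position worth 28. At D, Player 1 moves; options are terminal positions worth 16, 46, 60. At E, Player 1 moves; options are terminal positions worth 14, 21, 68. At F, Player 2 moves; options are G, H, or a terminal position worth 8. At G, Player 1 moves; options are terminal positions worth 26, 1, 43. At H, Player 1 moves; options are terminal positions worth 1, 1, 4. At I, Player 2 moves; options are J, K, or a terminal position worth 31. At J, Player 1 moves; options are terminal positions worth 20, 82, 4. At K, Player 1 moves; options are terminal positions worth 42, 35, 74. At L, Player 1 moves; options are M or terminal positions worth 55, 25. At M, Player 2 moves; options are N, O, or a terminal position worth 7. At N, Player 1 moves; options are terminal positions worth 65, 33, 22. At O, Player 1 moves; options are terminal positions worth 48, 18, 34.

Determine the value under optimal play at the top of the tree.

D (Player 1): max(16, 46, 60) = 60
E (Player 1): max(14, 21, 68) = 68
C (Player 2): min(60, 68, 28) = 28
G (Player 1): max(26, 1, 43) = 43
H (Player 1): max(1, 1, 4) = 4
F (Player 2): min(43, 4, 8) = 4
J (Player 1): max(20, 82, 4) = 82
K (Player 1): max(42, 35, 74) = 74
I (Player 2): min(82, 74, 31) = 31
B (Player 1): max(28, 4, 31) = 31
N (Player 1): max(65, 33, 22) = 65
O (Player 1): max(48, 18, 34) = 48
M (Player 2): min(65, 48, 7) = 7
L (Player 1): max(7, 55, 25) = 55
Root (Player 2): min(31, 55, 55) = 31

31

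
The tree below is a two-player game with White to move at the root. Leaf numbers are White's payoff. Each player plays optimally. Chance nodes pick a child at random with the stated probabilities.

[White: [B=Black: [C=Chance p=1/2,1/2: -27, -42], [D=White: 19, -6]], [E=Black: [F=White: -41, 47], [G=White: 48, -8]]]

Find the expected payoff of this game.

C (Chance): 1/2·-27 + 1/2·-42 = -34.5
D (White): max(19, -6) = 19
B (Black): min(-34.5, 19) = -34.5
F (White): max(-41, 47) = 47
G (White): max(48, -8) = 48
E (Black): min(47, 48) = 47
Root (White): max(-34.5, 47) = 47

47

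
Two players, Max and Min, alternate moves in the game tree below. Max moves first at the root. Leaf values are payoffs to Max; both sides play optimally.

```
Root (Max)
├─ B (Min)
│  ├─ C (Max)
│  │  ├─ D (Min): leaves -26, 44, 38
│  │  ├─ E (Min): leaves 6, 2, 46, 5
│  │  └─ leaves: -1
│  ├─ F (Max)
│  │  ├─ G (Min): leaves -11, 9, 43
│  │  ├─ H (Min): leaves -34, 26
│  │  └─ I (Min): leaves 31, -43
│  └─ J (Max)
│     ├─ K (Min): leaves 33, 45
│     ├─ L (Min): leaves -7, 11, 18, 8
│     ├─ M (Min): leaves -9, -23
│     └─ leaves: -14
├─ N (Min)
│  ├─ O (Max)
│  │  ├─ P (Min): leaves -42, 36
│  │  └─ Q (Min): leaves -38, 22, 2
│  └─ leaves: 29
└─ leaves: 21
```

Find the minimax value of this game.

D (Min): min(-26, 44, 38) = -26
E (Min): min(6, 2, 46, 5) = 2
C (Max): max(-26, 2, -1) = 2
G (Min): min(-11, 9, 43) = -11
H (Min): min(-34, 26) = -34
I (Min): min(31, -43) = -43
F (Max): max(-11, -34, -43) = -11
K (Min): min(33, 45) = 33
L (Min): min(-7, 11, 18, 8) = -7
M (Min): min(-9, -23) = -23
J (Max): max(33, -7, -23, -14) = 33
B (Min): min(2, -11, 33) = -11
P (Min): min(-42, 36) = -42
Q (Min): min(-38, 22, 2) = -38
O (Max): max(-42, -38) = -38
N (Min): min(-38, 29) = -38
Root (Max): max(-11, -38, 21) = 21

21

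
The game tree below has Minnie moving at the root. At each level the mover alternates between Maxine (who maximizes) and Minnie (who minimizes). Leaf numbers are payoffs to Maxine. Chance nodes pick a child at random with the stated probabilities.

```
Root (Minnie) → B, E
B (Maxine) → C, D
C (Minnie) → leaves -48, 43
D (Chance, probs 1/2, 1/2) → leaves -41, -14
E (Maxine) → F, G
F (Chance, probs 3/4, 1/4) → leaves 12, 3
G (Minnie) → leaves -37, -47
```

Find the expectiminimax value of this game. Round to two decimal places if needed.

C (Minnie): min(-48, 43) = -48
D (Chance): 1/2·-41 + 1/2·-14 = -27.5
B (Maxine): max(-48, -27.5) = -27.5
F (Chance): 3/4·12 + 1/4·3 = 9.75
G (Minnie): min(-37, -47) = -47
E (Maxine): max(9.75, -47) = 9.75
Root (Minnie): min(-27.5, 9.75) = -27.5

-27.5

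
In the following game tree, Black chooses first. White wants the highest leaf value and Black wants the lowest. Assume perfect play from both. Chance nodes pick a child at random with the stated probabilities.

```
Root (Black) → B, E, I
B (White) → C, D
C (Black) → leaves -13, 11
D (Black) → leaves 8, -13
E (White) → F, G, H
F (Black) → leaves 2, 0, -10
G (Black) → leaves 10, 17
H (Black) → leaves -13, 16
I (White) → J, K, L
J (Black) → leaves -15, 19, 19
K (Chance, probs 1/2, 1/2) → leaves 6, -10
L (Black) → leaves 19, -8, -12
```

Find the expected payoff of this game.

-13

C (Black): min(-13, 11) = -13
D (Black): min(8, -13) = -13
B (White): max(-13, -13) = -13
F (Black): min(2, 0, -10) = -10
G (Black): min(10, 17) = 10
H (Black): min(-13, 16) = -13
E (White): max(-10, 10, -13) = 10
J (Black): min(-15, 19, 19) = -15
K (Chance): 1/2·6 + 1/2·-10 = -2
L (Black): min(19, -8, -12) = -12
I (White): max(-15, -2, -12) = -2
Root (Black): min(-13, 10, -2) = -13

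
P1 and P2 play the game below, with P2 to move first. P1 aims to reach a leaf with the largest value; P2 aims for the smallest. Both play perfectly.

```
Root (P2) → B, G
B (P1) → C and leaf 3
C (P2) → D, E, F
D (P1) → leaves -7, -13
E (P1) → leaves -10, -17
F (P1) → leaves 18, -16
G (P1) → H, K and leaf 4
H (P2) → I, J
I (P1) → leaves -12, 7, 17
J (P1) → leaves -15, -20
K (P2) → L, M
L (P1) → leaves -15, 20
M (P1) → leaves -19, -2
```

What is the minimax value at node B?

3

D: max(-7, -13) = -7
E: max(-10, -17) = -10
F: max(18, -16) = 18
C: min(-7, -10, 18) = -10
B: max(-10, 3) = 3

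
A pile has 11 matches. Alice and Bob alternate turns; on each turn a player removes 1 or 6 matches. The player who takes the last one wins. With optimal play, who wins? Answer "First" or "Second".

Positions where the player to move wins (W) vs loses (L):
i:   0  1  2  3  4  5  6  7  8  9 10 11
     L  W  L  W  L  W  W  L  W  L  W  L
Position 11 is L, so the second player wins.

Second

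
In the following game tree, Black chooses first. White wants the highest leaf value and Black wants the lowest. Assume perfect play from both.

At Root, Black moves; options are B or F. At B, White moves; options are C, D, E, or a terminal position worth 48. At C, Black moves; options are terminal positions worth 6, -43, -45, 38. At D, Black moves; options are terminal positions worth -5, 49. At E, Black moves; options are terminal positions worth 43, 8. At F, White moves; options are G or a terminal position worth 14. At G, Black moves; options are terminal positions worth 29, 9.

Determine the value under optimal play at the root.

14

C (Black): min(6, -43, -45, 38) = -45
D (Black): min(-5, 49) = -5
E (Black): min(43, 8) = 8
B (White): max(-45, -5, 8, 48) = 48
G (Black): min(29, 9) = 9
F (White): max(9, 14) = 14
Root (Black): min(48, 14) = 14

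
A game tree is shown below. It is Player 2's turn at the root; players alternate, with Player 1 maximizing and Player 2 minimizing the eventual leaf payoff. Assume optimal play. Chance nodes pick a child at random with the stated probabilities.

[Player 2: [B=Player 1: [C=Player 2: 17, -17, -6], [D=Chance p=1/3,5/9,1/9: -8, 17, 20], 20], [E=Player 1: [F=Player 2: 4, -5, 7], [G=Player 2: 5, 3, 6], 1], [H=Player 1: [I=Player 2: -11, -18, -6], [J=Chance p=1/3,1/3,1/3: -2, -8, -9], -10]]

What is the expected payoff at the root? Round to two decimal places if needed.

C (Player 2): min(17, -17, -6) = -17
D (Chance): 1/3·-8 + 5/9·17 + 1/9·20 = 9
B (Player 1): max(-17, 9, 20) = 20
F (Player 2): min(4, -5, 7) = -5
G (Player 2): min(5, 3, 6) = 3
E (Player 1): max(-5, 3, 1) = 3
I (Player 2): min(-11, -18, -6) = -18
J (Chance): 1/3·-2 + 1/3·-8 + 1/3·-9 = -6.33
H (Player 1): max(-18, -6.33, -10) = -6.33
Root (Player 2): min(20, 3, -6.33) = -6.33

-6.33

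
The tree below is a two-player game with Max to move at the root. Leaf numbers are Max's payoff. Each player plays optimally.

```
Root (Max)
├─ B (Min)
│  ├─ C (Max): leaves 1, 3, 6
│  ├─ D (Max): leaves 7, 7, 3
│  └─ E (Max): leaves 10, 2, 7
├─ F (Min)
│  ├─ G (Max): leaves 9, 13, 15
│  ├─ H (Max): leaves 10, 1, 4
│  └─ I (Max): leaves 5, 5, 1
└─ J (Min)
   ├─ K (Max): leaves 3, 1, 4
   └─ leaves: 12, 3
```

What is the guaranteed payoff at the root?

C (Max): max(1, 3, 6) = 6
D (Max): max(7, 7, 3) = 7
E (Max): max(10, 2, 7) = 10
B (Min): min(6, 7, 10) = 6
G (Max): max(9, 13, 15) = 15
H (Max): max(10, 1, 4) = 10
I (Max): max(5, 5, 1) = 5
F (Min): min(15, 10, 5) = 5
K (Max): max(3, 1, 4) = 4
J (Min): min(4, 12, 3) = 3
Root (Max): max(6, 5, 3) = 6

6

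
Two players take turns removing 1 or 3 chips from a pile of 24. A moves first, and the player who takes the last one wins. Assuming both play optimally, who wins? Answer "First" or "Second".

i:   0  1  2  3  4  5  6  7  8  9 10 11 12 13 14 15 16 17 18 19 20 21 22 23 24
     L  W  L  W  L  W  L  W  L  W  L  W  L  W  L  W  L  W  L  W  L  W  L  W  L
Position 24 is L, so the second player wins.

Second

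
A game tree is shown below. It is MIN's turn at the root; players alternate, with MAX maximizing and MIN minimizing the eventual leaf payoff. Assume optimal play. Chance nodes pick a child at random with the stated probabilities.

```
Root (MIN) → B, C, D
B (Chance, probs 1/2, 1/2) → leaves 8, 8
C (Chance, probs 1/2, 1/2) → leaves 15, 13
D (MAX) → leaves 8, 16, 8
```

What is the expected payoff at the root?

8

B (Chance): 1/2·8 + 1/2·8 = 8
C (Chance): 1/2·15 + 1/2·13 = 14
D (MAX): max(8, 16, 8) = 16
Root (MIN): min(8, 14, 16) = 8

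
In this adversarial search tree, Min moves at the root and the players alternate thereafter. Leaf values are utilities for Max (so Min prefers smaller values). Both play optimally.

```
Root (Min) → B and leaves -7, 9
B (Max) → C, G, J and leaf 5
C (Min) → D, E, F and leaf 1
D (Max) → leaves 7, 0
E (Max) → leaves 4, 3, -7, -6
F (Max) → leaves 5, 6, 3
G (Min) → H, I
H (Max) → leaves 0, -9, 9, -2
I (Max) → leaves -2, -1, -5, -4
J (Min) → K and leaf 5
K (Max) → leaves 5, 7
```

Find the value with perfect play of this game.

-7

D (Max): max(7, 0) = 7
E (Max): max(4, 3, -7, -6) = 4
F (Max): max(5, 6, 3) = 6
C (Min): min(7, 4, 6, 1) = 1
H (Max): max(0, -9, 9, -2) = 9
I (Max): max(-2, -1, -5, -4) = -1
G (Min): min(9, -1) = -1
K (Max): max(5, 7) = 7
J (Min): min(7, 5) = 5
B (Max): max(1, -1, 5, 5) = 5
Root (Min): min(5, -7, 9) = -7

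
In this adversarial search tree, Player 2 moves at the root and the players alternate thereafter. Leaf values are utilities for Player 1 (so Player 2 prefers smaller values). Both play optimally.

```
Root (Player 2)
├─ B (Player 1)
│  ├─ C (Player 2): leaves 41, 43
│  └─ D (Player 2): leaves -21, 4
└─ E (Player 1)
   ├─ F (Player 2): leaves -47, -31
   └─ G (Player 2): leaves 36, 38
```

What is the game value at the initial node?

36

C (Player 2): min(41, 43) = 41
D (Player 2): min(-21, 4) = -21
B (Player 1): max(41, -21) = 41
F (Player 2): min(-47, -31) = -47
G (Player 2): min(36, 38) = 36
E (Player 1): max(-47, 36) = 36
Root (Player 2): min(41, 36) = 36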